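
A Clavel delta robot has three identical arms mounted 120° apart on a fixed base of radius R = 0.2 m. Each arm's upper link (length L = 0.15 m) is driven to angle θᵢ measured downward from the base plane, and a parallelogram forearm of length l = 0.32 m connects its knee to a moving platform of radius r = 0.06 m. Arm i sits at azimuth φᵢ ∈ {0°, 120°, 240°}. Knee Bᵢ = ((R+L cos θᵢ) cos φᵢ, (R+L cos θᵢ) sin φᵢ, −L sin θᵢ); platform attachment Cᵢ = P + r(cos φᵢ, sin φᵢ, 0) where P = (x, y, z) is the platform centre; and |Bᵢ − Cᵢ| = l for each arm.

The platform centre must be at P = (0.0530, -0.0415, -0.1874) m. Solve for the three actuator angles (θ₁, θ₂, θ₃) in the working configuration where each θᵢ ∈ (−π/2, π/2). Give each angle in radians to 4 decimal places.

rotate P by −φ1: (0.0530, -0.0415, -0.1874)
  A=0.0870, B=-0.1874, C=(l²−L²−A²−y'²−z²)/(2L)=0.1183
  √(A²+B²)=0.2066;  θ1 = -1.1362+0.9612 ≈ -0.1750
rotate P by −φ2: (-0.0624, -0.0251, -0.1874)
  e−x'=0.2024;  (l²−L²−(e−x')²−y'²−z²)/2L = 0.0106
  √(A²+B²)=0.2759;  θ2 = -0.7468+1.5325 ≈ 0.7857
φ3=240.0° → target in arm frame (0.0094, 0.0666)
  A cos θ + B sin θ = C:  0.1306·cos θ + -0.1874·sin θ = 0.0776
  √(A²+B²)=0.2284;  θ3 = -0.9623+1.2239 ≈ 0.2616

θ₁ = -0.1750, θ₂ = 0.7857, θ₃ = 0.2616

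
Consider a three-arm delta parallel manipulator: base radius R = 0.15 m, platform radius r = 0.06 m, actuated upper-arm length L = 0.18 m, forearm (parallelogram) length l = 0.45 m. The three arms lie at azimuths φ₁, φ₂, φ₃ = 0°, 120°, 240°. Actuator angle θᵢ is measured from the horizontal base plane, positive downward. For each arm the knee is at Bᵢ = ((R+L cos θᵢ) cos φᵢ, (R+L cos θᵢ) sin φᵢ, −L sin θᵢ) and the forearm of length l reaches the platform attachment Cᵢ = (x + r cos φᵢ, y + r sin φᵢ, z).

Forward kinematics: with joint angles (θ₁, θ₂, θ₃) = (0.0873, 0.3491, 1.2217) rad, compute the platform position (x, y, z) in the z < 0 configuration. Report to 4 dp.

(0.1478, 0.1743, -0.4124)

arm 1 at φ=0.0°: ρ1 = 0.2693;  S1 = (0.2693, 0.0000, -0.0157)
S2 = (0.2591·cos120.0°, 0.2591·sin120.0°, -0.0616) = (-0.1296, 0.2244, -0.0616)
S3 = (0.1516·cos240.0°, 0.1516·sin240.0°, -0.1691) = (-0.0758, -0.1313, -0.1691)
eliminate P² terms by subtracting sphere 1 from 2 and 3
plane₁₂: -0.7978x+0.4488y+-0.0918z = -0.0018
det = 0.5192;  x = 0.0192+-0.3117z,  y = 0.0301+-0.3496z
quadratic in z: (1.2193)z²+(0.1662)z+(-0.1388)=0, √Δ=0.8394 → z ∈ {-0.4124, 0.2761}; z = -0.4124 (taking z<0)
x = 0.1478, y = 0.1743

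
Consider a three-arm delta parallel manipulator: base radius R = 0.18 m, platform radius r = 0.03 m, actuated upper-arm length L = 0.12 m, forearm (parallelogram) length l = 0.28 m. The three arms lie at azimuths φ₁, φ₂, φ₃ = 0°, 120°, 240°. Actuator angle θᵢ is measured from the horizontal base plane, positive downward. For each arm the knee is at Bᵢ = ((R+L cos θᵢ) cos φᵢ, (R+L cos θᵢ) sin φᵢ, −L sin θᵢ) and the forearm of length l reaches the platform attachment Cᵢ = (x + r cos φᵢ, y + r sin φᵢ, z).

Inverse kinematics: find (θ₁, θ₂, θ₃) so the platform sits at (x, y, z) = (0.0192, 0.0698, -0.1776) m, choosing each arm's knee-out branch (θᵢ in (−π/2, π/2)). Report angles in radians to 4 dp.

rotate P by −φ1: (0.0192, 0.0698, -0.1776)
  e−x'=0.1308;  (l²−L²−(e−x')²−y'²−z²)/2L = 0.0437
  √(A²+B²)=0.2206;  θ1 = -0.9360+1.3716 ≈ 0.4356
rotate P by −φ2: (0.0508, -0.0515, -0.1776)
  A cos θ + B sin θ = C:  0.0992·cos θ + -0.1776·sin θ = 0.0832
  √(A²+B²)=0.2034;  θ2 = -1.0616+1.1493 ≈ 0.0877
rotate P by −φ3: (-0.0700, -0.0183, -0.1776)
  A=0.2200, B=-0.1776, C=(l²−L²−A²−y'²−z²)/(2L)=-0.0679
  γ=atan2(-0.1776,0.2200)=-0.6791;  ψ=arccos(-0.2401)=1.8133;  θ3=γ+ψ≈1.1342

θ₁ = 0.4356, θ₂ = 0.0877, θ₃ = 1.1342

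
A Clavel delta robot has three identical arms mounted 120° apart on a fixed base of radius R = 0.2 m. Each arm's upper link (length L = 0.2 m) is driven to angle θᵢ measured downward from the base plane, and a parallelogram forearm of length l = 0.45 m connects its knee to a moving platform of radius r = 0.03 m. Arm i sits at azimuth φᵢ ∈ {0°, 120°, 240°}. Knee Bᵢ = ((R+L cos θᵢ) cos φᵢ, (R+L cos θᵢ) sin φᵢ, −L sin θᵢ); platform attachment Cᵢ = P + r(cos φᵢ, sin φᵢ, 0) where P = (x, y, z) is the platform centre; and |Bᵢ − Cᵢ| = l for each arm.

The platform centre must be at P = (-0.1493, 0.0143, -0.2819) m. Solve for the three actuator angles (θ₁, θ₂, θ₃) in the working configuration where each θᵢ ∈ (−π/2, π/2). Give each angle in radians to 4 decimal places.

rotate P by −φ1: (-0.1493, 0.0143, -0.2819)
  e−x'=0.3193;  (l²−L²−(e−x')²−y'²−z²)/2L = -0.0478
  γ=atan2(-0.2819,0.3193)=-0.7233;  ψ=arccos(-0.1123)=1.6833;  θ1=γ+ψ≈0.9600
rotate P by −φ2: (0.0870, 0.1221, -0.2819)
  e−x'=0.0830;  (l²−L²−(e−x')²−y'²−z²)/2L = 0.1531
  θ2 = atan2(B,A) + arccos(C/0.2939) = -0.2617
rotate P by −φ3: (0.0623, -0.1364, -0.2819)
  A=0.1077, B=-0.2819, C=(l²−L²−A²−y'²−z²)/(2L)=0.1320
  θ3 = atan2(B,A) + arccos(C/0.3018) = -0.0877

θ₁ = 0.9600, θ₂ = -0.2617, θ₃ = -0.0877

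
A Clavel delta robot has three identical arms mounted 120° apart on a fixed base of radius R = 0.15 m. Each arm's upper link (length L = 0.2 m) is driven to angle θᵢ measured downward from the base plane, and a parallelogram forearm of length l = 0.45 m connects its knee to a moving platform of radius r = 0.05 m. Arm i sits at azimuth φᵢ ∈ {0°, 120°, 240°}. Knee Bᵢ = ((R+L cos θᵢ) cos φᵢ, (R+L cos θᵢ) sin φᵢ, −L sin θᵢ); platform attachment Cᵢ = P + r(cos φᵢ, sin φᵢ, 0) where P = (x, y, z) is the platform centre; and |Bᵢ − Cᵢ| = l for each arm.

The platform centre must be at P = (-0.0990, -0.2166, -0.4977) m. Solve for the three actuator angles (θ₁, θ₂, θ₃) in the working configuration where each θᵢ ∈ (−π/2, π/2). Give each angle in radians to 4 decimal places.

θ₁ = 1.3092, θ₂ = 1.3964, θ₃ = 0.2619

rotate P by −φ1: (-0.0990, -0.2166, -0.4977)
  A cos θ + B sin θ = C:  0.1990·cos θ + -0.4977·sin θ = -0.4293
  θ1 = atan2(B,A) + arccos(C/0.5360) = 1.3092
arm 2 (φ=120.0°): x'=-0.1381, y'=0.1940
  A=0.2381, B=-0.4977, C=(l²−L²−A²−y'²−z²)/(2L)=-0.4488
  θ2 = atan2(B,A) + arccos(C/0.5517) = 1.3964
rotate P by −φ3: (0.2371, 0.0226, -0.4977)
  A cos θ + B sin θ = C:  -0.1371·cos θ + -0.4977·sin θ = -0.2613
  θ3 = atan2(B,A) + arccos(C/0.5162) = 0.2619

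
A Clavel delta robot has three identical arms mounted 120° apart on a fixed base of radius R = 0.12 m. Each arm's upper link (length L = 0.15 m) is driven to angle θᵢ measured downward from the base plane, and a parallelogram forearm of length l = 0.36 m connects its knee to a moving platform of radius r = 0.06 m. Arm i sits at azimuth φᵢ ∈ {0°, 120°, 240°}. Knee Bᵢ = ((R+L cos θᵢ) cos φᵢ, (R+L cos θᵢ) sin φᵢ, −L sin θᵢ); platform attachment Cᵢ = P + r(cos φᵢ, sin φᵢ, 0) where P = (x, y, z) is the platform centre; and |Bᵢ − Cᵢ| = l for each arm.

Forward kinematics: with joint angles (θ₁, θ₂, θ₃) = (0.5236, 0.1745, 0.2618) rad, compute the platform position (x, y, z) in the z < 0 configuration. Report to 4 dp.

O1 = (0.1899·cos0.0°, 0.1899·sin0.0°, -0.0750) = (0.1899, 0.0000, -0.0750)
arm 2 at φ=120.0°: e+L cos θ2 = 0.2077;  O2 = (-0.1039, 0.1799, -0.0260)
φ3=240.0°: virtual centre (-0.1024, -0.1774, -0.0388), radius l
|O₂|²−|O₁|² = 0.0021;  |O₃|²−|O₁|² = 0.0018
plane₁₂: -0.5875x+0.3598y+0.0979z = 0.0021
det = 0.4189;  x = -0.0034+0.1451z,  y = 0.0005+-0.0352z
sphere 1 gives Az²+Bz+C=0 with A=1.0223, B=0.0939, C=-0.0866;  B²−4AC=0.3630;  roots -0.3406, 0.2488;  negative root z = -0.3406
x = -0.0528, y = 0.0124

(-0.0528, 0.0124, -0.3406)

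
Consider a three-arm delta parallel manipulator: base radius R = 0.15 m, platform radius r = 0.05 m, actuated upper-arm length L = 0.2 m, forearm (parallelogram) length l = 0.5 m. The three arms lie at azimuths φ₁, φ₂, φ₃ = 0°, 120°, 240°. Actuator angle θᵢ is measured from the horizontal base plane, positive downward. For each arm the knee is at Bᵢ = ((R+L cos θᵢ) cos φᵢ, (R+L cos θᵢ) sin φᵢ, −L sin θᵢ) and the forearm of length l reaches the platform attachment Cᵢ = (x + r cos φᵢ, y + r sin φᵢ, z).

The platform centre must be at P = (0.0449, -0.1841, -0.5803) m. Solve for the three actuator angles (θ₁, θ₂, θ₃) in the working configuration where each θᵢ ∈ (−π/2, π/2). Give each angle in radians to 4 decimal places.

θ₁ = 0.8728, θ₂ = 1.3964, θ₃ = 0.6109

arm 1 (φ=0.0°): x'=0.0449, y'=-0.1841
  A cos θ + B sin θ = C:  0.0551·cos θ + -0.5803·sin θ = -0.4092
  γ=atan2(-0.5803,0.0551)=-1.4761;  ψ=arccos(-0.7020)=2.3490;  θ1=γ+ψ≈0.8728
φ2=120.0° → target in arm frame (-0.1819, 0.0532)
  e−x'=0.2819;  (l²−L²−(e−x')²−y'²−z²)/2L = -0.5226
  θ2 = atan2(B,A) + arccos(C/0.6451) = 1.3964
rotate P by −φ3: (0.1370, 0.1309, -0.5803)
  A cos θ + B sin θ = C:  -0.0370·cos θ + -0.5803·sin θ = -0.3631
  √(A²+B²)=0.5815;  θ3 = -1.6344+2.2453 ≈ 0.6109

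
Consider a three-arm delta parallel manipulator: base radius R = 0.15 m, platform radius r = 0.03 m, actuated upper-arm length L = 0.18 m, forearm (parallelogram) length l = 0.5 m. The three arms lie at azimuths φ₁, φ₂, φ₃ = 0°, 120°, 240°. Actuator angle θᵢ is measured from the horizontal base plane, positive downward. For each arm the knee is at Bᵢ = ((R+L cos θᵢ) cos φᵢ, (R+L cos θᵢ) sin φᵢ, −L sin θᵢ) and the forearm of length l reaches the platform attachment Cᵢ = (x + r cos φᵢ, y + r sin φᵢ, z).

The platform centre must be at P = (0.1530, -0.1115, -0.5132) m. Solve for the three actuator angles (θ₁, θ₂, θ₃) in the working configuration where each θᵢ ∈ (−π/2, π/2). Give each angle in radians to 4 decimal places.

θ₁ = 0.2618, θ₂ = 1.2219, θ₃ = 0.6982

rotate P by −φ1: (0.1530, -0.1115, -0.5132)
  A cos θ + B sin θ = C:  -0.0330·cos θ + -0.5132·sin θ = -0.1647
  θ1 = atan2(B,A) + arccos(C/0.5143) = 0.2618
arm 2 (φ=120.0°): x'=-0.1731, y'=-0.0768
  e−x'=0.2931;  (l²−L²−(e−x')²−y'²−z²)/2L = -0.3821
  γ=atan2(-0.5132,0.2931)=-1.0519;  ψ=arccos(-0.6465)=2.2738;  θ2=γ+ψ≈1.2219
arm 3 (φ=240.0°): x'=0.0201, y'=0.1883
  e−x'=0.0999;  (l²−L²−(e−x')²−y'²−z²)/2L = -0.2533
  √(A²+B²)=0.5228;  θ3 = -1.3785+2.0766 ≈ 0.6982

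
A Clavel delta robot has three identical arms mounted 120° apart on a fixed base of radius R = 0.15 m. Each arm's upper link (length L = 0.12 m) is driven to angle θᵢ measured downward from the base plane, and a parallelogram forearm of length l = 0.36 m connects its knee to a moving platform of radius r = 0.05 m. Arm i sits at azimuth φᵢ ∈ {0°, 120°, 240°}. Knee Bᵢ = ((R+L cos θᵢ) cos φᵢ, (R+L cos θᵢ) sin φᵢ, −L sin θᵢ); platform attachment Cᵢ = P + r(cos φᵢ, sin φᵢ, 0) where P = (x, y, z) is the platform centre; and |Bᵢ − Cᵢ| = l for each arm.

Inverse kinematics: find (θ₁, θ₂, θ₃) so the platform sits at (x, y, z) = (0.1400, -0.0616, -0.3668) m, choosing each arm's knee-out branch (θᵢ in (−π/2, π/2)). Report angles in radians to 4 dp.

rotate P by −φ1: (0.1400, -0.0616, -0.3668)
  e−x'=-0.0400;  (l²−L²−(e−x')²−y'²−z²)/2L = -0.1031
  γ=atan2(-0.3668,-0.0400)=-1.6794;  ψ=arccos(-0.2793)=1.8539;  θ1=γ+ψ≈0.1745
φ2=120.0° → target in arm frame (-0.1233, -0.0904)
  A=0.2233, B=-0.3668, C=(l²−L²−A²−y'²−z²)/(2L)=-0.3225
  γ=atan2(-0.3668,0.2233)=-1.0239;  ψ=arccos(-0.7510)=2.4204;  θ2=γ+ψ≈1.3966
arm 3 (φ=240.0°): x'=-0.0167, y'=0.1520
  A cos θ + B sin θ = C:  0.1167·cos θ + -0.3668·sin θ = -0.2336
  √(A²+B²)=0.3849;  θ3 = -1.2629+2.2230 ≈ 0.9601

θ₁ = 0.1745, θ₂ = 1.3966, θ₃ = 0.9601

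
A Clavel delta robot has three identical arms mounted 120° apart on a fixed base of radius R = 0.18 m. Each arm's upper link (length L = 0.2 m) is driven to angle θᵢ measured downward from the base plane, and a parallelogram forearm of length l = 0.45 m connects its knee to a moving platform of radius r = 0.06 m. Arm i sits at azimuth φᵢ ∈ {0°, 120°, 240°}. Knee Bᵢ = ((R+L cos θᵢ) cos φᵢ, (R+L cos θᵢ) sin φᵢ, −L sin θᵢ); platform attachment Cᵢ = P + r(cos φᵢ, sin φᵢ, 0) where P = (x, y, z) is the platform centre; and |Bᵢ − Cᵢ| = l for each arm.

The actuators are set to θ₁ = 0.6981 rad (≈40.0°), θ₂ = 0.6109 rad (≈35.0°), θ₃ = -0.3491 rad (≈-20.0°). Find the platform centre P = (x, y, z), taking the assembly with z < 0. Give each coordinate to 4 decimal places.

arm 1 at φ=0.0°: (R−r)+L cos θ1 = 0.2732;  O1 = (0.2732, 0.0000, -0.1286)
arm 2 at φ=120.0°: (R−r)+L cos θ2 = 0.2838;  O2 = (-0.1419, 0.2458, -0.1147)
arm 3 at φ=240.0°: (R−r)+L cos θ3 = 0.3079;  O3 = (-0.1540, -0.2667, 0.0684)
eliminate P² terms by subtracting sphere 1 from 2 and 3
linear system: -0.8303x+0.4916y = 0.0025−0.0277z; -0.8544x+-0.5334y = 0.0083−0.3939z
det = 0.8628;  x = -0.0063+0.2415z,  y = -0.0055+0.3517z
quadratic in z: (1.1820)z²+(0.1182)z+(-0.1078)=0, √Δ=0.7237 → z ∈ {-0.3561, 0.2561}; z = -0.3561 (taking z<0)
x = -0.0923, y = -0.1307

(-0.0923, -0.1307, -0.3561)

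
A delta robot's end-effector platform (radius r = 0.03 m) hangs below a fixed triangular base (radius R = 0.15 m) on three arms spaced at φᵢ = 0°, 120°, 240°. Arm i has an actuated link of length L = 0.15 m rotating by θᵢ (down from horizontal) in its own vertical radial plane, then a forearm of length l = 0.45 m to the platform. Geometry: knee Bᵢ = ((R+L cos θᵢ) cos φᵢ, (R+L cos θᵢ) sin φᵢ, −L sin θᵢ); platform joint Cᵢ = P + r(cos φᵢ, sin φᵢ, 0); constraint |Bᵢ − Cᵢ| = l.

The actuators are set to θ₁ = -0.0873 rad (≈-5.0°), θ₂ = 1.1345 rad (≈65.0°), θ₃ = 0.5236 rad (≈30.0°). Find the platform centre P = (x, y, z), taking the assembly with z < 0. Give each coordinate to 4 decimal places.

φ1=0.0°: virtual centre (0.2694, 0.0000, 0.0131), radius l
arm 2 at φ=120.0°: ρ2 = 0.1834;  S2 = (-0.0917, 0.1588, -0.1359)
S3 = (0.2499·cos240.0°, 0.2499·sin240.0°, -0.0750) = (-0.1250, -0.2164, -0.0750)
|S₂|²−|S₁|² = -0.0206;  |S₃|²−|S₁|² = -0.0047
plane₁₂: -0.7222x+0.3176y+-0.2981z = -0.0206
det = 0.5632;  x = 0.0185+-0.3284z,  y = -0.0229+0.1915z
quadratic in z: (1.1446)z²+(0.1299)z+(-0.1388)=0, √Δ=0.8078 → z ∈ {-0.4096, 0.2961}; z = -0.4096 (taking z<0)
x = 0.1531, y = -0.1014

(0.1531, -0.1014, -0.4096)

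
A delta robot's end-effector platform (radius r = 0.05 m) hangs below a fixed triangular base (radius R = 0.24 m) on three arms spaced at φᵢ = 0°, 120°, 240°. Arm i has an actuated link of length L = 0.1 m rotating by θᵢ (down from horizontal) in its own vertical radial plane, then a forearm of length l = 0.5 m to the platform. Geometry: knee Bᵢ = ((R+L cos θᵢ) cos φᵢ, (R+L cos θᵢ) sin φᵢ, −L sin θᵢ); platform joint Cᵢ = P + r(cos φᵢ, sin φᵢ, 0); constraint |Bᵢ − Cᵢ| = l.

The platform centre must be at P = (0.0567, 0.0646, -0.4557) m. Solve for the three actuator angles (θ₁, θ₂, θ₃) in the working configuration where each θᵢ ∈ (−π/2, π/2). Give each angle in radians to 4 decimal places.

φ1=0.0° → target in arm frame (0.0567, 0.0646)
  A cos θ + B sin θ = C:  0.1333·cos θ + -0.4557·sin θ = 0.0520
  θ1 = atan2(B,A) + arccos(C/0.4748) = 0.1749
arm 2 (φ=120.0°): x'=0.0276, y'=-0.0814
  A cos θ + B sin θ = C:  0.1624·cos θ + -0.4557·sin θ = -0.0033
  γ=atan2(-0.4557,0.1624)=-1.2284;  ψ=arccos(-0.0069)=1.5777;  θ2=γ+ψ≈0.3492
rotate P by −φ3: (-0.0843, 0.0168, -0.4557)
  e−x'=0.2743;  (l²−L²−(e−x')²−y'²−z²)/2L = -0.2159
  √(A²+B²)=0.5319;  θ3 = -1.0290+1.9888 ≈ 0.9598

θ₁ = 0.1749, θ₂ = 0.3492, θ₃ = 0.9598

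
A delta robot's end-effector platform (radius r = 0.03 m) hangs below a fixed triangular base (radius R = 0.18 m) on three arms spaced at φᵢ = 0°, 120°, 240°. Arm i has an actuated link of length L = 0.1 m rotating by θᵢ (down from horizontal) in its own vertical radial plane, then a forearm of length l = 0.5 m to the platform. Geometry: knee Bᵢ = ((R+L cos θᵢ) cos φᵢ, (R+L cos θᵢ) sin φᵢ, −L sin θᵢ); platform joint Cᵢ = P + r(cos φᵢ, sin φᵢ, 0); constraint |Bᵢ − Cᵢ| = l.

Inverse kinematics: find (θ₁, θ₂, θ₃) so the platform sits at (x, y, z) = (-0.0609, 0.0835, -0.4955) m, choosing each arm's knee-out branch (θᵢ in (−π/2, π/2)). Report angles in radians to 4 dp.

θ₁ = 0.9598, θ₂ = 0.1742, θ₃ = 0.8728

φ1=0.0° → target in arm frame (-0.0609, 0.0835)
  e−x'=0.2109;  (l²−L²−(e−x')²−y'²−z²)/2L = -0.2849
  √(A²+B²)=0.5385;  θ1 = -1.1684+2.1282 ≈ 0.9598
φ2=120.0° → target in arm frame (0.1028, 0.0110)
  e−x'=0.0472;  (l²−L²−(e−x')²−y'²−z²)/2L = -0.0394
  √(A²+B²)=0.4977;  θ2 = -1.4758+1.6500 ≈ 0.1742
rotate P by −φ3: (-0.0419, -0.0945, -0.4955)
  e−x'=0.1919;  (l²−L²−(e−x')²−y'²−z²)/2L = -0.2563
  √(A²+B²)=0.5313;  θ3 = -1.2014+2.0741 ≈ 0.8728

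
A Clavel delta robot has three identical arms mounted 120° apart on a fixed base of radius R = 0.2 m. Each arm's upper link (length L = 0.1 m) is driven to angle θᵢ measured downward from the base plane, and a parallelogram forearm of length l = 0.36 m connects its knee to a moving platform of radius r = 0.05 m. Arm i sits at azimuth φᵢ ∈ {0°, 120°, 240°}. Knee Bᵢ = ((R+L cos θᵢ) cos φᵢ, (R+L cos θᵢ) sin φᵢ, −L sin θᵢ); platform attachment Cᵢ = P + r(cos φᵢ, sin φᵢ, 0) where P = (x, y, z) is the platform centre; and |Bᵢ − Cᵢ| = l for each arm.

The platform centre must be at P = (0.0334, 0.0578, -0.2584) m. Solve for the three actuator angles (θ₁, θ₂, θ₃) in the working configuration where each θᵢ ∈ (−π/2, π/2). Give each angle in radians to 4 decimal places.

arm 1 (φ=0.0°): x'=0.0334, y'=0.0578
  A=0.1166, B=-0.2584, C=(l²−L²−A²−y'²−z²)/(2L)=0.1795
  γ=atan2(-0.2584,0.1166)=-1.1469;  ψ=arccos(0.6331)=0.8853;  θ1=γ+ψ≈-0.2616
φ2=120.0° → target in arm frame (0.0334, -0.0578)
  A=0.1166, B=-0.2584, C=(l²−L²−A²−y'²−z²)/(2L)=0.1794
  √(A²+B²)=0.2835;  θ2 = -1.1468+0.8856 ≈ -0.2611
φ3=240.0° → target in arm frame (-0.0668, 0.0000)
  e−x'=0.2168;  (l²−L²−(e−x')²−y'²−z²)/2L = 0.0292
  γ=atan2(-0.2584,0.2168)=-0.8728;  ψ=arccos(0.0867)=1.4840;  θ3=γ+ψ≈0.6112

θ₁ = -0.2616, θ₂ = -0.2611, θ₃ = 0.6112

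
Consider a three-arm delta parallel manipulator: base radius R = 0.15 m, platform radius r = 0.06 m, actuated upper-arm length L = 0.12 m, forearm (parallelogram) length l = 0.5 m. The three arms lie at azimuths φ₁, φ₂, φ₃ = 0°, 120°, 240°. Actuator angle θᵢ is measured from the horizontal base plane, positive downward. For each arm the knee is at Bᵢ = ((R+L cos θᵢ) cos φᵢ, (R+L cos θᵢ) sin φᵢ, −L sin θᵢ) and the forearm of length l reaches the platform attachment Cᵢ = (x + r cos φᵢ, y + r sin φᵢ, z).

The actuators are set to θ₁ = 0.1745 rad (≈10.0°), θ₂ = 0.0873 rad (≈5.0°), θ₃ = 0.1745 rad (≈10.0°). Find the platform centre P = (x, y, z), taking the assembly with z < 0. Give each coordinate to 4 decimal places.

(-0.0080, 0.0138, -0.4715)

arm 1 at φ=0.0°: ρ1 = 0.2082;  centre 1 = (0.2082, 0.0000, -0.0208)
centre 2 = (0.2095·cos120.0°, 0.2095·sin120.0°, -0.0105) = (-0.1048, 0.1815, -0.0105)
arm 3 at φ=240.0°: ρ3 = 0.2082;  centre 3 = (-0.1041, -0.1803, -0.0208)
|centre ₂|²−|centre ₁|² = 0.0002;  |centre ₃|²−|centre ₁|² = 0.0000
plane₁₂: -0.6259x+0.3629y+0.0207z = 0.0002
det = 0.4524;  x = -0.0002+0.0165z,  y = 0.0003+-0.0286z
sphere 1 gives Az²+Bz+C=0 with A=1.0011, B=0.0348, C=-0.2061;  B²−4AC=0.8267;  roots -0.4715, 0.4368;  negative root z = -0.4715
x = -0.0080, y = 0.0138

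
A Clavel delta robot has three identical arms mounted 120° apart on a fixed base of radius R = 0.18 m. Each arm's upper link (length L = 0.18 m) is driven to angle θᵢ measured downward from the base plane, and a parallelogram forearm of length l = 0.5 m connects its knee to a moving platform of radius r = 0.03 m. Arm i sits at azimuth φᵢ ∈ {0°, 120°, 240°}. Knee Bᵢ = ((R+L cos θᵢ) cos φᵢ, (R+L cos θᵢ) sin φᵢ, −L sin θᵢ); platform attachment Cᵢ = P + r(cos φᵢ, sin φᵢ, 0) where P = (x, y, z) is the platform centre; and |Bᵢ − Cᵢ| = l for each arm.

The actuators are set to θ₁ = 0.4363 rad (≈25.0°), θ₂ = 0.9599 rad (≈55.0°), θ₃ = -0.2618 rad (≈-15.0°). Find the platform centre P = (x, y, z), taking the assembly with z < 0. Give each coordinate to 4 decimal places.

S1 = (0.3131·cos0.0°, 0.3131·sin0.0°, -0.0761) = (0.3131, 0.0000, -0.0761)
arm 2 at φ=120.0°: (R−r)+L cos θ2 = 0.2532;  S2 = (-0.1266, 0.2193, -0.1474)
arm 3 at φ=240.0°: (R−r)+L cos θ3 = 0.3239;  S3 = (-0.1619, -0.2805, 0.0466)
|S₂|²−|S₁|² = -0.0180;  |S₃|²−|S₁|² = 0.0032
plane₁₂: -0.8795x+0.4386y+-0.1428z = -0.0180
Cramer: x(z) = 0.0095+0.0302z;  y(z) = -0.0219+0.3861z
into |P−S₁|² = l²: 1.1500z² + 0.1169z + -0.1516 = 0;  Δ = 0.7108;  z = -0.4174 or 0.3157 → z<0 root = -0.4174
x = -0.0031, y = -0.1830

(-0.0031, -0.1830, -0.4174)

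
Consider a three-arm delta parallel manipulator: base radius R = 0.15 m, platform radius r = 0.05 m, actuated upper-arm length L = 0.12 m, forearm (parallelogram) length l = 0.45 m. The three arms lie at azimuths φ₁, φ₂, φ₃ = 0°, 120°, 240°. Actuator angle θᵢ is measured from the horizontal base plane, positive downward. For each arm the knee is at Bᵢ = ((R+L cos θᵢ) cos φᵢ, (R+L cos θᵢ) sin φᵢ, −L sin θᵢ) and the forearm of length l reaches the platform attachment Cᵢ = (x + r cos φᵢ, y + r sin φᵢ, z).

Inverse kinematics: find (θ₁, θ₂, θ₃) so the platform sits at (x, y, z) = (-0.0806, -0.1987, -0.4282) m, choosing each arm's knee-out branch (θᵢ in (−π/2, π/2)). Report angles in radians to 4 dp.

φ1=0.0° → target in arm frame (-0.0806, -0.1987)
  A cos θ + B sin θ = C:  0.1806·cos θ + -0.4282·sin θ = -0.2806
  θ1 = atan2(B,A) + arccos(C/0.4647) = 1.0475
rotate P by −φ2: (-0.1318, 0.1692, -0.4282)
  A=0.2318, B=-0.4282, C=(l²−L²−A²−y'²−z²)/(2L)=-0.3233
  √(A²+B²)=0.4869;  θ2 = -1.0747+2.2969 ≈ 1.2222
rotate P by −φ3: (0.2124, 0.0295, -0.4282)
  A cos θ + B sin θ = C:  -0.1124·cos θ + -0.4282·sin θ = -0.0365
  θ3 = atan2(B,A) + arccos(C/0.4427) = -0.1741

θ₁ = 1.0475, θ₂ = 1.2222, θ₃ = -0.1741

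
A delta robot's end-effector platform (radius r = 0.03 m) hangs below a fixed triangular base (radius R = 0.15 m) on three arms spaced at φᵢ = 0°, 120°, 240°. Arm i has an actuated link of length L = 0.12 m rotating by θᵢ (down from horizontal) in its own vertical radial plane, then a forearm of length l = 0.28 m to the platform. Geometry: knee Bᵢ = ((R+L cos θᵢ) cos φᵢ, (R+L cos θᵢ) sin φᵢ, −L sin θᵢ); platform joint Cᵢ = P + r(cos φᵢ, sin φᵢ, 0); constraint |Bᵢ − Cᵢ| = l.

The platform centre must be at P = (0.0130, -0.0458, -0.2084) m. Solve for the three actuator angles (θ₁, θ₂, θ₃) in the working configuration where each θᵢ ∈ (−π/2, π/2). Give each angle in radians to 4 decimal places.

rotate P by −φ1: (0.0130, -0.0458, -0.2084)
  A=0.1070, B=-0.2084, C=(l²−L²−A²−y'²−z²)/(2L)=0.0293
  θ1 = atan2(B,A) + arccos(C/0.2343) = 0.3491
φ2=120.0° → target in arm frame (-0.0462, 0.0116)
  e−x'=0.1662;  (l²−L²−(e−x')²−y'²−z²)/2L = -0.0299
  √(A²+B²)=0.2665;  θ2 = -0.8977+1.6832 ≈ 0.7855
arm 3 (φ=240.0°): x'=0.0332, y'=0.0342
  A cos θ + B sin θ = C:  0.0868·cos θ + -0.2084·sin θ = 0.0494
  √(A²+B²)=0.2258;  θ3 = -1.1760+1.3501 ≈ 0.1741

θ₁ = 0.3491, θ₂ = 0.7855, θ₃ = 0.1741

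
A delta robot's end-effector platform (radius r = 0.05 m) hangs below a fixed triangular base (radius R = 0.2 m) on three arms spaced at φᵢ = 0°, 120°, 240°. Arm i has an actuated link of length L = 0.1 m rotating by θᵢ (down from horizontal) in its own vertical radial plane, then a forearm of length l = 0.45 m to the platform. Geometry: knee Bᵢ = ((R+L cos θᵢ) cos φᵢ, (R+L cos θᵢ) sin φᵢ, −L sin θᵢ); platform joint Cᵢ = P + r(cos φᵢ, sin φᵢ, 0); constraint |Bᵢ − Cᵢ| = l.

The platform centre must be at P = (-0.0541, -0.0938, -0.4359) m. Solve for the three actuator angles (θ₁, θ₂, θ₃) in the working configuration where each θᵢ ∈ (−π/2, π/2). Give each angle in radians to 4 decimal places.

θ₁ = 0.9595, θ₂ = 0.9599, θ₃ = 0.0868

rotate P by −φ1: (-0.0541, -0.0938, -0.4359)
  A cos θ + B sin θ = C:  0.2041·cos θ + -0.4359·sin θ = -0.2398
  √(A²+B²)=0.4813;  θ1 = -1.1329+2.0924 ≈ 0.9595
arm 2 (φ=120.0°): x'=-0.0542, y'=0.0938
  e−x'=0.2042;  (l²−L²−(e−x')²−y'²−z²)/2L = -0.2399
  θ2 = atan2(B,A) + arccos(C/0.4814) = 0.9599
arm 3 (φ=240.0°): x'=0.1083, y'=0.0000
  A=0.0417, B=-0.4359, C=(l²−L²−A²−y'²−z²)/(2L)=0.0038
  γ=atan2(-0.4359,0.0417)=-1.4754;  ψ=arccos(0.0086)=1.5622;  θ3=γ+ψ≈0.0868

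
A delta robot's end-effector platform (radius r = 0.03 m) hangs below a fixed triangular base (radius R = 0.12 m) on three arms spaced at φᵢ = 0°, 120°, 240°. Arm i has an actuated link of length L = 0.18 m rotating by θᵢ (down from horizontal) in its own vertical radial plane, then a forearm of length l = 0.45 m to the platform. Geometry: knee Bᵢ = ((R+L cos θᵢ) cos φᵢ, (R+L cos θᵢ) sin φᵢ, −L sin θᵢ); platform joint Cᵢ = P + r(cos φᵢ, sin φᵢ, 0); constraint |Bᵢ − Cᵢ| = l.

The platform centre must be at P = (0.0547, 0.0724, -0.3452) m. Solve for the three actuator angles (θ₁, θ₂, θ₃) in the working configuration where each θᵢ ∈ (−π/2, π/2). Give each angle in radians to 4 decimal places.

θ₁ = -0.2619, θ₂ = -0.1746, θ₃ = 0.3491

φ1=0.0° → target in arm frame (0.0547, 0.0724)
  A=0.0353, B=-0.3452, C=(l²−L²−A²−y'²−z²)/(2L)=0.1235
  √(A²+B²)=0.3470;  θ1 = -1.4689+1.2070 ≈ -0.2619
arm 2 (φ=120.0°): x'=0.0354, y'=-0.0836
  A cos θ + B sin θ = C:  0.0546·cos θ + -0.3452·sin θ = 0.1138
  γ=atan2(-0.3452,0.0546)=-1.4138;  ψ=arccos(0.3256)=1.2392;  θ2=γ+ψ≈-0.1746
rotate P by −φ3: (-0.0901, 0.0112, -0.3452)
  A cos θ + B sin θ = C:  0.1801·cos θ + -0.3452·sin θ = 0.0511
  √(A²+B²)=0.3893;  θ3 = -1.0900+1.4392 ≈ 0.3491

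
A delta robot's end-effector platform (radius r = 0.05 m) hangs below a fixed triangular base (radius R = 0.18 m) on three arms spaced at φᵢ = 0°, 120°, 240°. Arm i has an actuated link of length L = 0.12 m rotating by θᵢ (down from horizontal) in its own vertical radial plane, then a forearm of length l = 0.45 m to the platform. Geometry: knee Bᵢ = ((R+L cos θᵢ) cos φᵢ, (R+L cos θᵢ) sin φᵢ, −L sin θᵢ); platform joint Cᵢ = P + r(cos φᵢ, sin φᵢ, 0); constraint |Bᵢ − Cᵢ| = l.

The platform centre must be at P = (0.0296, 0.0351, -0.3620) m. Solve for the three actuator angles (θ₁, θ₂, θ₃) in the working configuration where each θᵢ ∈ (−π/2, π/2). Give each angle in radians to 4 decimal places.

arm 1 (φ=0.0°): x'=0.0296, y'=0.0351
  A=0.1004, B=-0.3620, C=(l²−L²−A²−y'²−z²)/(2L)=0.1906
  θ1 = atan2(B,A) + arccos(C/0.3757) = -0.2616
φ2=120.0° → target in arm frame (0.0156, -0.0432)
  e−x'=0.1144;  (l²−L²−(e−x')²−y'²−z²)/2L = 0.1754
  θ2 = atan2(B,A) + arccos(C/0.3796) = -0.1743
rotate P by −φ3: (-0.0452, 0.0081, -0.3620)
  e−x'=0.1752;  (l²−L²−(e−x')²−y'²−z²)/2L = 0.1096
  θ3 = atan2(B,A) + arccos(C/0.4022) = 0.1748

θ₁ = -0.2616, θ₂ = -0.1743, θ₃ = 0.1748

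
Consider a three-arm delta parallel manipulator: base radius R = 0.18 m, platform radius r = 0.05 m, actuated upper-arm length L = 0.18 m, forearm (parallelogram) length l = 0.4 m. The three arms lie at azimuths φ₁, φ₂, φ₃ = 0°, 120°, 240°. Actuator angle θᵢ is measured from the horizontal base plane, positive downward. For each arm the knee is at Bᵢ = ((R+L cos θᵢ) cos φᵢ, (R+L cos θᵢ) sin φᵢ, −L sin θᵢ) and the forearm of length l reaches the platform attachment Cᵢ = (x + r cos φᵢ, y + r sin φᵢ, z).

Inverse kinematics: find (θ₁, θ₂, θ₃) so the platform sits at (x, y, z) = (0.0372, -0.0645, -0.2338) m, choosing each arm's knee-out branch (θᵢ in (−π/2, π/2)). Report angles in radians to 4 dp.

θ₁ = -0.3488, θ₂ = 0.4364, θ₃ = -0.3494

arm 1 (φ=0.0°): x'=0.0372, y'=-0.0645
  A cos θ + B sin θ = C:  0.0928·cos θ + -0.2338·sin θ = 0.1671
  √(A²+B²)=0.2515;  θ1 = -1.1929+0.8441 ≈ -0.3488
arm 2 (φ=120.0°): x'=-0.0745, y'=0.0000
  e−x'=0.2045;  (l²−L²−(e−x')²−y'²−z²)/2L = 0.0865
  γ=atan2(-0.2338,0.2045)=-0.8522;  ψ=arccos(0.2785)=1.2886;  θ2=γ+ψ≈0.4364
φ3=240.0° → target in arm frame (0.0373, 0.0645)
  A=0.0927, B=-0.2338, C=(l²−L²−A²−y'²−z²)/(2L)=0.1672
  √(A²+B²)=0.2515;  θ3 = -1.1932+0.8438 ≈ -0.3494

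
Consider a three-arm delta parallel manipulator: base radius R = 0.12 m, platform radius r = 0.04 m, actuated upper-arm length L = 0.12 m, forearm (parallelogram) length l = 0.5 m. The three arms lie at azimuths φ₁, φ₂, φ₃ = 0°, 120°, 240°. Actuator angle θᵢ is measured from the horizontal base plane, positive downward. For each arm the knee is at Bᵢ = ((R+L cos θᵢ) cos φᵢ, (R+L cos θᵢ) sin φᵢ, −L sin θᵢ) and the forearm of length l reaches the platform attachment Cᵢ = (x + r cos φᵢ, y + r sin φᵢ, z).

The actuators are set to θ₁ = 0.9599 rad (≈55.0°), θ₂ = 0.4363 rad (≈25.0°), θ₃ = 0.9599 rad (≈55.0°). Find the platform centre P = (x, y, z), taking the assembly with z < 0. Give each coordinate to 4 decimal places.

arm 1 at φ=0.0°: e+L cos θ1 = 0.1488;  O1 = (0.1488, 0.0000, -0.0983)
φ2=120.0°: virtual centre (-0.0944, 0.1635, -0.0507), radius l
arm 3 at φ=240.0°: e+L cos θ3 = 0.1488;  O3 = (-0.0744, -0.1289, -0.0983)
eliminate P² terms by subtracting sphere 1 from 2 and 3
plane₁₂: -0.4864x+0.3269y+0.0952z = 0.0064
Cramer: x(z) = -0.0061+0.0904z;  y(z) = 0.0105-0.1566z
into |P−O₁|² = l²: 1.0327z² + 0.1653z + -0.2162 = 0;  Δ = 0.9205;  z = -0.5446 or 0.3845 → z<0 root = -0.5446
x = -0.0553, y = 0.0958

(-0.0553, 0.0958, -0.5446)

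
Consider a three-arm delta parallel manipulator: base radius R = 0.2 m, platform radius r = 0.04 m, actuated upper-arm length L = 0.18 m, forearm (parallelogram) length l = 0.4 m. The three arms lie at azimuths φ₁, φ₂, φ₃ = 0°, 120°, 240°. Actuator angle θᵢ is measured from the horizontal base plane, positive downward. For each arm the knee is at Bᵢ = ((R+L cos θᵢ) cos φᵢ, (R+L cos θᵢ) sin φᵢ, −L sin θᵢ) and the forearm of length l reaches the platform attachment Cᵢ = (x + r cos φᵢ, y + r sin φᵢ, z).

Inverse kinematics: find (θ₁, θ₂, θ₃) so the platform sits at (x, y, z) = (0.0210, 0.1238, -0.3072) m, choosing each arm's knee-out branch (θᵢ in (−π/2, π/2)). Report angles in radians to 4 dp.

θ₁ = 0.4366, θ₂ = -0.0002, θ₃ = 1.0473

rotate P by −φ1: (0.0210, 0.1238, -0.3072)
  A cos θ + B sin θ = C:  0.1390·cos θ + -0.3072·sin θ = -0.0039
  θ1 = atan2(B,A) + arccos(C/0.3372) = 0.4366
rotate P by −φ2: (0.0967, -0.0801, -0.3072)
  A=0.0633, B=-0.3072, C=(l²−L²−A²−y'²−z²)/(2L)=0.0634
  γ=atan2(-0.3072,0.0633)=-1.3676;  ψ=arccos(0.2020)=1.3674;  θ2=γ+ψ≈-0.0002
arm 3 (φ=240.0°): x'=-0.1177, y'=-0.0437
  e−x'=0.2777;  (l²−L²−(e−x')²−y'²−z²)/2L = -0.1272
  √(A²+B²)=0.4141;  θ3 = -0.8358+1.8831 ≈ 1.0473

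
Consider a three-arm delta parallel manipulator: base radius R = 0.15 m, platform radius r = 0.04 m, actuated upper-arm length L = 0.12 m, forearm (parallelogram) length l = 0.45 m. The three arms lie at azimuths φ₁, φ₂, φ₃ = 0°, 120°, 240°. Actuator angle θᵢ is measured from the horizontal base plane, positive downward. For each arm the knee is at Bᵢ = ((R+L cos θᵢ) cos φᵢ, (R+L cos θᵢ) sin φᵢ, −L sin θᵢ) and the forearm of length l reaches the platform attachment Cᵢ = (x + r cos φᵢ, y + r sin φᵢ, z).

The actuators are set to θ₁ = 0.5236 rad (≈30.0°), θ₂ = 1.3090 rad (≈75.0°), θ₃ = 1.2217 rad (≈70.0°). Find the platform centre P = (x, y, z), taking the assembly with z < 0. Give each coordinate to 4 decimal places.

(0.1209, -0.0130, -0.5001)

arm 1 at φ=0.0°: e+L cos θ1 = 0.2139;  S1 = (0.2139, 0.0000, -0.0600)
arm 2 at φ=120.0°: e+L cos θ2 = 0.1411;  S2 = (-0.0705, 0.1222, -0.1159)
φ3=240.0°: virtual centre (-0.0755, -0.1308, -0.1128), radius l
|S₂|²−|S₁|² = -0.0160;  |S₃|²−|S₁|² = -0.0138
linear system: -0.5689x+0.2443y = -0.0160−-0.1118z; -0.5789x+-0.2616y = -0.0138−-0.1055z
det = 0.2903;  x = 0.0261+-0.1896z,  y = -0.0049+0.0162z
sphere 1 gives Az²+Bz+C=0 with A=1.0362, B=0.1911, C=-0.1636;  B²−4AC=0.7146;  roots -0.5001, 0.3157;  negative root z = -0.5001
x = 0.1209, y = -0.0130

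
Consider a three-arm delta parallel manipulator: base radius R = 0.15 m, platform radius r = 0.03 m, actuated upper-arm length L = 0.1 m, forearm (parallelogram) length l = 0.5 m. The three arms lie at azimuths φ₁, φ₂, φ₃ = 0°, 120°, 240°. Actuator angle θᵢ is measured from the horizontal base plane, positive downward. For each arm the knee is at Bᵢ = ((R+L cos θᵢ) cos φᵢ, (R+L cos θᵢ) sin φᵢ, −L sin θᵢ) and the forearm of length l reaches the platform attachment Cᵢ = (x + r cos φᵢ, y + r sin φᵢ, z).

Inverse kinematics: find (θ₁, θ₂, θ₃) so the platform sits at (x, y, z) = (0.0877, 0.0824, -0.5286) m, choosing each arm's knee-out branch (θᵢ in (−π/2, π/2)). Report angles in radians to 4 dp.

rotate P by −φ1: (0.0877, 0.0824, -0.5286)
  e−x'=0.0323;  (l²−L²−(e−x')²−y'²−z²)/2L = -0.2363
  √(A²+B²)=0.5296;  θ1 = -1.5098+2.0332 ≈ 0.5234
rotate P by −φ2: (0.0275, -0.1172, -0.5286)
  A cos θ + B sin θ = C:  0.0925·cos θ + -0.5286·sin θ = -0.3085
  θ2 = atan2(B,A) + arccos(C/0.5366) = 0.7856
rotate P by −φ3: (-0.1152, 0.0348, -0.5286)
  A=0.2352, B=-0.5286, C=(l²−L²−A²−y'²−z²)/(2L)=-0.4797
  γ=atan2(-0.5286,0.2352)=-1.1521;  ψ=arccos(-0.8292)=2.5485;  θ3=γ+ψ≈1.3963

θ₁ = 0.5234, θ₂ = 0.7856, θ₃ = 1.3963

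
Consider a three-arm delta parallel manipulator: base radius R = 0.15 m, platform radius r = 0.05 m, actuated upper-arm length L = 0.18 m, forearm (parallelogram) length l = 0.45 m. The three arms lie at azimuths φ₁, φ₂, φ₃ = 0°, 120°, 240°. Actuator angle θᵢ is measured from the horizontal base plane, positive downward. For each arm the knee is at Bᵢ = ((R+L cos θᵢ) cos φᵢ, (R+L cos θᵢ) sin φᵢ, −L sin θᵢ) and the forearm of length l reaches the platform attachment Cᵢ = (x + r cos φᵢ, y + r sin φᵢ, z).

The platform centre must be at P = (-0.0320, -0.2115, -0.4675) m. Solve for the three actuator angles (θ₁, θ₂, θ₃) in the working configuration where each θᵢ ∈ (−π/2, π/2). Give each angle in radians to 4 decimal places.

θ₁ = 0.9600, θ₂ = 1.3088, θ₃ = 0.1745

φ1=0.0° → target in arm frame (-0.0320, -0.2115)
  e−x'=0.1320;  (l²−L²−(e−x')²−y'²−z²)/2L = -0.3073
  γ=atan2(-0.4675,0.1320)=-1.2956;  ψ=arccos(-0.6325)=2.2556;  θ1=γ+ψ≈0.9600
φ2=120.0° → target in arm frame (-0.1672, 0.1335)
  A=0.2672, B=-0.4675, C=(l²−L²−A²−y'²−z²)/(2L)=-0.3823
  √(A²+B²)=0.5385;  θ2 = -1.0516+2.3604 ≈ 1.3088
arm 3 (φ=240.0°): x'=0.1992, y'=0.0780
  e−x'=-0.0992;  (l²−L²−(e−x')²−y'²−z²)/2L = -0.1788
  γ=atan2(-0.4675,-0.0992)=-1.7798;  ψ=arccos(-0.3742)=1.9543;  θ3=γ+ψ≈0.1745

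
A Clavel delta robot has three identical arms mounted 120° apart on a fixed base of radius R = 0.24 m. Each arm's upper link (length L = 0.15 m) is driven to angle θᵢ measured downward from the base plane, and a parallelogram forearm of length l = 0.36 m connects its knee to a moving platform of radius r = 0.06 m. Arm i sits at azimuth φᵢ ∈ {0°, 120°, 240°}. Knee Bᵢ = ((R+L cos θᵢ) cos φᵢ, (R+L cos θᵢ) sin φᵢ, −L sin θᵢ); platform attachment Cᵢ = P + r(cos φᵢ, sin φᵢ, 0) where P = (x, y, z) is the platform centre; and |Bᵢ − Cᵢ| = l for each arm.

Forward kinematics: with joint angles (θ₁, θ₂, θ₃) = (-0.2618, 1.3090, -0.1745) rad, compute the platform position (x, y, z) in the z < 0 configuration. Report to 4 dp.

(0.0724, -0.1180, -0.1891)

φ1=0.0°: virtual centre (0.3249, 0.0000, 0.0388), radius l
arm 2 at φ=120.0°: (R−r)+L cos θ2 = 0.2188;  O2 = (-0.1094, 0.1895, -0.1449)
φ3=240.0°: virtual centre (-0.1639, -0.2838, 0.0260), radius l
eliminate P² terms by subtracting sphere 1 from 2 and 3
plane₁₂: -0.8686x+0.3790y+-0.3674z = -0.0382
Cramer: x(z) = 0.0247-0.2527z;  y(z) = -0.0442+0.3902z
into |P−O₁|² = l²: 1.2161z² + 0.0396z + -0.0360 = 0;  Δ = 0.1767;  z = -0.1891 or 0.1565 → z<0 root = -0.1891
x = 0.0724, y = -0.1180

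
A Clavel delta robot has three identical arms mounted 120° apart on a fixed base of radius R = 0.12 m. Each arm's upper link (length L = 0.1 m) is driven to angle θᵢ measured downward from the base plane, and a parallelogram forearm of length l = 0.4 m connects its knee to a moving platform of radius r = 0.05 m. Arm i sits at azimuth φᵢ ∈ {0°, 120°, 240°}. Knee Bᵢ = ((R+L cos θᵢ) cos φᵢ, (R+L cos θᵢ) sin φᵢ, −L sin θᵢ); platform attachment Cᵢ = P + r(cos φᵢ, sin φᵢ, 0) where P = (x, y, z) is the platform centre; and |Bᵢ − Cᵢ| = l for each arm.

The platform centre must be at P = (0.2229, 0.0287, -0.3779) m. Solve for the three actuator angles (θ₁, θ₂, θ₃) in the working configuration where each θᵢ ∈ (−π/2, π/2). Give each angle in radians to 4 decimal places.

arm 1 (φ=0.0°): x'=0.2229, y'=0.0287
  A cos θ + B sin θ = C:  -0.1529·cos θ + -0.3779·sin θ = -0.0851
  θ1 = atan2(B,A) + arccos(C/0.4077) = -0.1743
rotate P by −φ2: (-0.0866, -0.2074, -0.3779)
  A=0.1566, B=-0.3779, C=(l²−L²−A²−y'²−z²)/(2L)=-0.3017
  θ2 = atan2(B,A) + arccos(C/0.4091) = 1.2223
φ3=240.0° → target in arm frame (-0.1363, 0.1787)
  A cos θ + B sin θ = C:  0.2063·cos θ + -0.3779·sin θ = -0.3365
  √(A²+B²)=0.4305;  θ3 = -1.0711+2.4680 ≈ 1.3969

θ₁ = -0.1743, θ₂ = 1.2223, θ₃ = 1.3969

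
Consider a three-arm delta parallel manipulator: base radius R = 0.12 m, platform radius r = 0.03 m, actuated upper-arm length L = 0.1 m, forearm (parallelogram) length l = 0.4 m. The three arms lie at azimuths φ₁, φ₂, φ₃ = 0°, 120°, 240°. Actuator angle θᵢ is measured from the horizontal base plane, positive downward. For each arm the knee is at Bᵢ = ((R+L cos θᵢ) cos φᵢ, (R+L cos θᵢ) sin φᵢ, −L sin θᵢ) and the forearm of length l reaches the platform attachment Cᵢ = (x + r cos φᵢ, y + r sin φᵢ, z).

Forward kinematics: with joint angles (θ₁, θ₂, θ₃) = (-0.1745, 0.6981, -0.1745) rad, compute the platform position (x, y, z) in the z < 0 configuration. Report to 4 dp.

arm 1 at φ=0.0°: e+L cos θ1 = 0.1885;  O1 = (0.1885, 0.0000, 0.0174)
O2 = (0.1666·cos120.0°, 0.1666·sin120.0°, -0.0643) = (-0.0833, 0.1443, -0.0643)
O3 = (0.1885·cos240.0°, 0.1885·sin240.0°, 0.0174) = (-0.0942, -0.1632, 0.0174)
eliminate P² terms by subtracting sphere 1 from 2 and 3
plane₁₂: -0.5436x+0.2886y+-0.1633z = -0.0039
det = 0.3406;  x = 0.0038+-0.1565z,  y = -0.0065+0.2710z
quadratic in z: (1.0980)z²+(0.0195)z+(-0.1255)=0, √Δ=0.7428 → z ∈ {-0.3472, 0.3294}; z = -0.3472 (taking z<0)
x = 0.0581, y = -0.1006

(0.0581, -0.1006, -0.3472)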